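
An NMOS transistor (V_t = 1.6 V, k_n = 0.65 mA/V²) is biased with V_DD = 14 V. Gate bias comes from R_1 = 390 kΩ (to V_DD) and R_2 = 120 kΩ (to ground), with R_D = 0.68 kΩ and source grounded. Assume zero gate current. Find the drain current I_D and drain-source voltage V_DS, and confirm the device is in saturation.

V_G = V_DD·R_2/(R_1+R_2) = 14×120/510 = 3.29 V. With the source grounded, V_GS = V_G = 3.29 V.
Assume saturation: I_D = (k_n/2)(V_GS − V_t)² = (0.65/2)×(3.29 − 1.6)² = 0.325×1.69² = 0.933 mA.
V_DS = V_DD − I_D·R_D = 14 − 0.933×0.68 = 13.4 V.
Saturation requires V_DS ≥ V_GS − V_t = 1.69 V; 13.4 ≥ 1.69 ✓.

I_D ≈ 0.93 mA, V_DS ≈ 13 V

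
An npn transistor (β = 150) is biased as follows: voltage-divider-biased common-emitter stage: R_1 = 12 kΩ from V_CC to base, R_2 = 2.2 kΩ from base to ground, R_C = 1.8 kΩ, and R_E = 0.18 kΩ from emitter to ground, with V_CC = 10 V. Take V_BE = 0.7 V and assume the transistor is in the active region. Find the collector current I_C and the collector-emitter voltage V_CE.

Thevenize the base divider: V_Th = V_CC·R_2/(R_1+R_2) = 10×2.2/14.2 = 1.55 V, R_Th = R_1‖R_2 = 1.86 kΩ.
Base-emitter loop: V_Th = I_B·R_Th + V_BE + (β+1)I_B·R_E, so I_B = (1.55 − 0.7) / (1.86 + 151×0.18) = 0.0292 mA.
I_C = β·I_B = 150×0.0292 = 4.39 mA, and I_E = (β+1)I_B = 4.42 mA.
V_CE = V_CC − I_C·R_C − I_E·R_E = 10 − 4.39×1.8 − 4.42×0.18 = 1.31 V.
V_CE = 1.31 V > 0.2 V confirms active-region operation.

I_C ≈ 4.4 mA, V_CE ≈ 1.3 V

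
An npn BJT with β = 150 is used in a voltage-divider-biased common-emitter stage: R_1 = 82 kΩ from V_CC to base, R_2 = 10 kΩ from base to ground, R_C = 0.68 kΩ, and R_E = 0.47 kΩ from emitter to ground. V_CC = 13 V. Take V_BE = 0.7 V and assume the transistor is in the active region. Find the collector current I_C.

Thevenize the base divider: V_Th = V_CC·R_2/(R_1+R_2) = 13×10/92 = 1.41 V, R_Th = R_1‖R_2 = 8.91 kΩ.
Base-emitter loop: V_Th = I_B·R_Th + V_BE + (β+1)I_B·R_E, so I_B = (1.41 − 0.7) / (8.91 + 151×0.47) = 0.00893 mA.
I_C = β·I_B = 150×0.00893 = 1.34 mA, and I_E = (β+1)I_B = 1.35 mA.
V_CE = V_CC − I_C·R_C − I_E·R_E = 13 − 1.34×0.68 − 1.35×0.47 = 11.5 V.
V_CE = 11.5 V > 0.2 V confirms active-region operation.

I_C ≈ 1.3 mA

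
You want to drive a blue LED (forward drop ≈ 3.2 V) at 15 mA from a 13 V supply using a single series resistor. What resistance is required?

R ≈ 0.65 kΩ

The resistor drops V_S − V_D = 13 − 3.2 = 9.8 V at 15 mA.
R = 9.8 V / 15 mA = 0.653 kΩ.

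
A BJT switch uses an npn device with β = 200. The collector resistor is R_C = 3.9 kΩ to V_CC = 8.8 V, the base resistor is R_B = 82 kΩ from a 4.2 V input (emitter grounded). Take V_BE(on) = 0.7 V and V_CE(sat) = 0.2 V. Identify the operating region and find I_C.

Assume active: I_B = (4.2 − 0.7)/82 = 0.0427 mA, giving I_C = β·I_B = 8.54 mA.
But then V_CE = 8.8 − 8.54×3.9 = -24.5 V < V_CE(sat) = 0.2 V — impossible in the active region.
So the transistor is saturated. With V_CE = 0.2 V, I_C = (V_CC − 0.2)/R_C = 8.6/3.9 = 2.21 mA.
Check: β·I_B = 8.54 mA > I_C = 2.21 mA, confirming saturation.

saturation; I_C ≈ 2.2 mA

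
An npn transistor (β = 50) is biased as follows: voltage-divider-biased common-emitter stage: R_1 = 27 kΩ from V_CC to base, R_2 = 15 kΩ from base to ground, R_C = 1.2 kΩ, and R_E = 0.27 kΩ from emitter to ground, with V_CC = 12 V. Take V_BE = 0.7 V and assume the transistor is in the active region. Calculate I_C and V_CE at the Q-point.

Thevenize the base divider: V_Th = V_CC·R_2/(R_1+R_2) = 12×15/42 = 4.29 V, R_Th = R_1‖R_2 = 9.64 kΩ.
Base-emitter loop: V_Th = I_B·R_Th + V_BE + (β+1)I_B·R_E, so I_B = (4.29 − 0.7) / (9.64 + 51×0.27) = 0.153 mA.
I_C = β·I_B = 50×0.153 = 7.66 mA, and I_E = (β+1)I_B = 7.81 mA.
V_CE = V_CC − I_C·R_C − I_E·R_E = 12 − 7.66×1.2 − 7.81×0.27 = 0.702 V.
V_CE = 0.702 V > 0.2 V confirms active-region operation.

I_C ≈ 7.7 mA, V_CE ≈ 0.7 V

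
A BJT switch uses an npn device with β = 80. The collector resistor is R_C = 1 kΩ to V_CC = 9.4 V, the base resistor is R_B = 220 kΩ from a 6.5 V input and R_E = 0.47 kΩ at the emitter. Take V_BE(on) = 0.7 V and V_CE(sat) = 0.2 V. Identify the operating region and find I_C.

Assume active. Base-emitter loop: I_B = (V_BB − V_BE)/(R_B + (β+1)R_E) = (6.5 − 0.7)/(220 + 81×0.47) = 0.0225 mA.
I_C = β·I_B = 80×0.0225 = 1.8 mA.
V_CE = V_CC − I_C·R_C − I_E·R_E = 9.4 − 1.8×1 − 1.82×0.47 = 6.75 V > V_CE(sat), so the active-region assumption holds.

active; I_C ≈ 1.8 mA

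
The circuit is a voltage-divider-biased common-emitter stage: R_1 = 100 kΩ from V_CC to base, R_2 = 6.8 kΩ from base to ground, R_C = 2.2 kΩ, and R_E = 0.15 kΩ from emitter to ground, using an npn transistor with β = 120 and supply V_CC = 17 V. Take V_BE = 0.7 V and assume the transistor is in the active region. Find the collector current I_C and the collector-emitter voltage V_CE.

I_C ≈ 1.9 mA, V_CE ≈ 13 V

Thevenize the base divider: V_Th = V_CC·R_2/(R_1+R_2) = 17×6.8/107 = 1.08 V, R_Th = R_1‖R_2 = 6.37 kΩ.
Base-emitter loop: V_Th = I_B·R_Th + V_BE + (β+1)I_B·R_E, so I_B = (1.08 − 0.7) / (6.37 + 121×0.15) = 0.0156 mA.
I_C = β·I_B = 120×0.0156 = 1.87 mA, and I_E = (β+1)I_B = 1.89 mA.
V_CE = V_CC − I_C·R_C − I_E·R_E = 17 − 1.87×2.2 − 1.89×0.15 = 12.6 V.
V_CE = 12.6 V > 0.2 V confirms active-region operation.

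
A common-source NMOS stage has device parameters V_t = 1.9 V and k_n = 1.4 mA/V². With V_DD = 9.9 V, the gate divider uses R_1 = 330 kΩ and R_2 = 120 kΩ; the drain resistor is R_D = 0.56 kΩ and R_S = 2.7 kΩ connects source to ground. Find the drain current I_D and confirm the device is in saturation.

I_D ≈ 0.12 mA

V_G = V_DD·R_2/(R_1+R_2) = 9.9×120/450 = 2.64 V.
Assume saturation: I_D = (k_n/2)(V_GS − V_t)² with V_GS = V_G − I_D·R_S = 2.64 − 2.7·I_D.
Substituting gives 5.1·I_D² − 3.8·I_D + 0.383 = 0, with roots I_D = 0.12 or 0.624 mA.
The root I_D = 0.624 mA gives V_GS = 0.956 V ≤ V_t, so take I_D = 0.12 mA.
Then V_GS = 2.31 V and V_DS = V_DD − I_D(R_D+R_S) = 9.9 − 0.12×3.26 = 9.51 V.
Saturation requires V_DS ≥ V_GS − V_t = 0.415 V; 9.51 ≥ 0.415 ✓.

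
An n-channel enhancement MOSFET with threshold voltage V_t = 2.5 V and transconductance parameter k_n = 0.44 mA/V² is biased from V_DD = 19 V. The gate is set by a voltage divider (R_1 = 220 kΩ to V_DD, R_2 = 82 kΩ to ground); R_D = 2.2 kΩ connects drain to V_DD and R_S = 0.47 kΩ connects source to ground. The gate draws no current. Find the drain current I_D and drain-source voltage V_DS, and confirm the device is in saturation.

I_D ≈ 1 mA, V_DS ≈ 16 V

V_G = V_DD·R_2/(R_1+R_2) = 19×82/302 = 5.16 V.
Assume saturation: I_D = (k_n/2)(V_GS − V_t)² with V_GS = V_G − I_D·R_S = 5.16 − 0.47·I_D.
Substituting gives 0.0486·I_D² − 1.55·I_D + 1.56 = 0, with roots I_D = 1.04 or 30.9 mA.
The root I_D = 30.9 mA gives V_GS = -9.34 V ≤ V_t, so take I_D = 1.04 mA.
Then V_GS = 4.67 V and V_DS = V_DD − I_D(R_D+R_S) = 19 − 1.04×2.67 = 16.2 V.
Saturation requires V_DS ≥ V_GS − V_t = 2.17 V; 16.2 ≥ 2.17 ✓.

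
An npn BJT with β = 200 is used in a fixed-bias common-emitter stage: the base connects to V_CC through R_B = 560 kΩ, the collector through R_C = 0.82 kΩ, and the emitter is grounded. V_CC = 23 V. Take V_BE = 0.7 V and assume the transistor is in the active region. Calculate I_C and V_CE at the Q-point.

Base loop: V_CC = I_B·R_B + V_BE, so I_B = (23 − 0.7)/560 kΩ = 0.0398 mA.
In the active region I_C = β·I_B = 200 × 0.0398 = 7.96 mA.
Collector loop: V_CE = V_CC − I_C·R_C = 23 − 7.96×0.82 = 16.5 V.
Since V_CE = 16.5 V > V_CE(sat) ≈ 0.2 V, the transistor is in the active region as assumed.

I_C ≈ 8 mA, V_CE ≈ 16 V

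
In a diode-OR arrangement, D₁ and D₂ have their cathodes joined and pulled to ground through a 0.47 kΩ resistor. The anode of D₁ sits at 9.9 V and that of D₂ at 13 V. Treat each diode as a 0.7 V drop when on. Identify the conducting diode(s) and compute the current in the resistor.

Only D₂ conducts; I_R ≈ 26 mA

Assume both conduct. Then node N would need to be at both 9.9−0.7 = 9.2 V and 13−0.7 = 12.3 V, which is impossible.
Assume only D₂ conducts: V_N = 13 − 0.7 = 12.3 V, so I_R = 12.3/0.47 = 26.2 mA.
Check D₁: its anode-to-cathode voltage is 9.9 − 12.3 = -2.4 V < 0.7 V, so it is off. The assumption is consistent.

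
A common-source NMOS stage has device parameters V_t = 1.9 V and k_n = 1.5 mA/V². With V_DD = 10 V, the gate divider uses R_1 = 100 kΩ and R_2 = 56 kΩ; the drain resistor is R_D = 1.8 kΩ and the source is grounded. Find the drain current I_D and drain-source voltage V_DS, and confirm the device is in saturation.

V_G = V_DD·R_2/(R_1+R_2) = 10×56/156 = 3.59 V. With the source grounded, V_GS = V_G = 3.59 V.
Assume saturation: I_D = (k_n/2)(V_GS − V_t)² = (1.5/2)×(3.59 − 1.9)² = 0.75×1.69² = 2.14 mA.
V_DS = V_DD − I_D·R_D = 10 − 2.14×1.8 = 6.15 V.
Saturation requires V_DS ≥ V_GS − V_t = 1.69 V; 6.15 ≥ 1.69 ✓.

I_D ≈ 2.1 mA, V_DS ≈ 6.1 V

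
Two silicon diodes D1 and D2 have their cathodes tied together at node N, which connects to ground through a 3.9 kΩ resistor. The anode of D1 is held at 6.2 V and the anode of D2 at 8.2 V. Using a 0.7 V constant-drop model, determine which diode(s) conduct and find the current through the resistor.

Only D2 conducts; I_R ≈ 1.9 mA

Assume both conduct. Then node N would need to be at both 6.2−0.7 = 5.5 V and 8.2−0.7 = 7.5 V, which is impossible.
Assume only D2 conducts: V_N = 8.2 − 0.7 = 7.5 V, so I_R = 7.5/3.9 = 1.92 mA.
Check D1: its anode-to-cathode voltage is 6.2 − 7.5 = -1.3 V < 0.7 V, so it is off. The assumption is consistent.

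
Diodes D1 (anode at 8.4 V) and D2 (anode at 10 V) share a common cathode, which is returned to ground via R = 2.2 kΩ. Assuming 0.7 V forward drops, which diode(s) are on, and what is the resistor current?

Assume both conduct. Then node N would need to be at both 8.4−0.7 = 7.7 V and 10−0.7 = 9.3 V, which is impossible.
Assume only D2 conducts: V_N = 10 − 0.7 = 9.3 V, so I_R = 9.3/2.2 = 4.23 mA.
Check D1: its anode-to-cathode voltage is 8.4 − 9.3 = -0.9 V < 0.7 V, so it is off. The assumption is consistent.

Only D2 conducts; I_R ≈ 4.2 mA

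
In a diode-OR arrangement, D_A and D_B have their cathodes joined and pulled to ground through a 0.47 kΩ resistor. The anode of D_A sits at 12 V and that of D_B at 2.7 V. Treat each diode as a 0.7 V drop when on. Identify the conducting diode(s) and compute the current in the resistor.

Only D_A conducts; I_R ≈ 24 mA

Assume both conduct. Then node N would need to be at both 12−0.7 = 11.3 V and 2.7−0.7 = 2 V, which is impossible.
Assume only D_A conducts: V_N = 12 − 0.7 = 11.3 V, so I_R = 11.3/0.47 = 24 mA.
Check D_B: its anode-to-cathode voltage is 2.7 − 11.3 = -8.6 V < 0.7 V, so it is off. The assumption is consistent.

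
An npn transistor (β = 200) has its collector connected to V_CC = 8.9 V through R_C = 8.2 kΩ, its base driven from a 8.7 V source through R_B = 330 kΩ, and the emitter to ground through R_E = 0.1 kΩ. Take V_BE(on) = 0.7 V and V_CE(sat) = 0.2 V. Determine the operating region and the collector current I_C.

saturation; I_C ≈ 1 mA

Assume active: I_B = (8.7 − 0.7)/(330 + 201×0.1) = 0.0229 mA, I_C = β·I_B = 4.57 mA.
Then V_CE = 8.9 − 4.57×8.2 − 4.59×0.1 = -29 V < 0.2 V — the active assumption fails.
Re-solve with V_CE = 0.2 V. KCL at the emitter: V_E/R_E = (V_BB−0.7−V_E)/R_B + (V_CC−0.2−V_E)/R_C, giving V_E = 0.107 V.
I_C = (V_CC − 0.2 − V_E)/R_C = (8.7 − 0.107)/8.2 = 1.05 mA.
Check: I_B = (8 − 0.107)/330 = 0.0239 mA, and β·I_B = 4.78 mA > I_C, confirming saturation.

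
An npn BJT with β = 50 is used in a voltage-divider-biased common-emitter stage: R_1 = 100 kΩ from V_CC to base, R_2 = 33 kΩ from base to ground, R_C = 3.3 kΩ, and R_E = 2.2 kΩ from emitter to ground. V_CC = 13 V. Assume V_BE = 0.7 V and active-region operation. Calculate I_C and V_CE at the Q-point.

Thevenize the base divider: V_Th = V_CC·R_2/(R_1+R_2) = 13×33/133 = 3.23 V, R_Th = R_1‖R_2 = 24.8 kΩ.
Base-emitter loop: V_Th = I_B·R_Th + V_BE + (β+1)I_B·R_E, so I_B = (3.23 − 0.7) / (24.8 + 51×2.2) = 0.0184 mA.
I_C = β·I_B = 50×0.0184 = 0.922 mA, and I_E = (β+1)I_B = 0.94 mA.
V_CE = V_CC − I_C·R_C − I_E·R_E = 13 − 0.922×3.3 − 0.94×2.2 = 7.89 V.
V_CE = 7.89 V > 0.2 V confirms active-region operation.

I_C ≈ 0.92 mA, V_CE ≈ 7.9 V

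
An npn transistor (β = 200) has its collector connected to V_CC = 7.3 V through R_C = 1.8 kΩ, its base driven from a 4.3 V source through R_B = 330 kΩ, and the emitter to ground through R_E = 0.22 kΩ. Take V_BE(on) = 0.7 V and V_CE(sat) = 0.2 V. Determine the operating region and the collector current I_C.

Assume active. Base-emitter loop: I_B = (V_BB − V_BE)/(R_B + (β+1)R_E) = (4.3 − 0.7)/(330 + 201×0.22) = 0.00962 mA.
I_C = β·I_B = 200×0.00962 = 1.92 mA.
V_CE = V_CC − I_C·R_C − I_E·R_E = 7.3 − 1.92×1.8 − 1.93×0.22 = 3.41 V > V_CE(sat), so the active-region assumption holds.

active; I_C ≈ 1.9 mA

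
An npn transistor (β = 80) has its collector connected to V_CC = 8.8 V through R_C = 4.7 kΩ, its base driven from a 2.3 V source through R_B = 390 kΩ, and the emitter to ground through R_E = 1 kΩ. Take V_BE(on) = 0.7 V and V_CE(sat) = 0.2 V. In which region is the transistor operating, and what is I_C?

active; I_C ≈ 0.27 mA

Assume active. Base-emitter loop: I_B = (V_BB − V_BE)/(R_B + (β+1)R_E) = (2.3 − 0.7)/(390 + 81×1) = 0.0034 mA.
I_C = β·I_B = 80×0.0034 = 0.272 mA.
V_CE = V_CC − I_C·R_C − I_E·R_E = 8.8 − 0.272×4.7 − 0.275×1 = 7.25 V > V_CE(sat), so the active-region assumption holds.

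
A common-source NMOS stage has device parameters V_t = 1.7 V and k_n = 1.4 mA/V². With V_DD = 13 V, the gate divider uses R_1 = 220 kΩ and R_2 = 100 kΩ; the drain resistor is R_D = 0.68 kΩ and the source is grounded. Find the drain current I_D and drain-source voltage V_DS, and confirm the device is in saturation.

I_D ≈ 3.9 mA, V_DS ≈ 10 V

V_G = V_DD·R_2/(R_1+R_2) = 13×100/320 = 4.06 V. With the source grounded, V_GS = V_G = 4.06 V.
Assume saturation: I_D = (k_n/2)(V_GS − V_t)² = (1.4/2)×(4.06 − 1.7)² = 0.7×2.36² = 3.91 mA.
V_DS = V_DD − I_D·R_D = 13 − 3.91×0.68 = 10.3 V.
Saturation requires V_DS ≥ V_GS − V_t = 2.36 V; 10.3 ≥ 2.36 ✓.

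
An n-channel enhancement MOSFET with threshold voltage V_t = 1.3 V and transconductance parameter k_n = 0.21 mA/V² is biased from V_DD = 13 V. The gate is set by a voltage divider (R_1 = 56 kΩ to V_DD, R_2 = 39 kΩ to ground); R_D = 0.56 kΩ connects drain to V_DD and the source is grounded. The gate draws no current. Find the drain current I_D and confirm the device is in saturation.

I_D ≈ 1.7 mA

V_G = V_DD·R_2/(R_1+R_2) = 13×39/95 = 5.34 V. With the source grounded, V_GS = V_G = 5.34 V.
Assume saturation: I_D = (k_n/2)(V_GS − V_t)² = (0.21/2)×(5.34 − 1.3)² = 0.105×4.04² = 1.71 mA.
V_DS = V_DD − I_D·R_D = 13 − 1.71×0.56 = 12 V.
Saturation requires V_DS ≥ V_GS − V_t = 4.04 V; 12 ≥ 4.04 ✓.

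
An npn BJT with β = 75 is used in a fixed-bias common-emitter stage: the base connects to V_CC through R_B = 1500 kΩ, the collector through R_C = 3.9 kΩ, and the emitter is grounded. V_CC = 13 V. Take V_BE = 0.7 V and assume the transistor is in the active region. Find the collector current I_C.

Base loop: V_CC = I_B·R_B + V_BE, so I_B = (13 − 0.7)/1500 kΩ = 0.0082 mA.
In the active region I_C = β·I_B = 75 × 0.0082 = 0.615 mA.
Collector loop: V_CE = V_CC − I_C·R_C = 13 − 0.615×3.9 = 10.6 V.
Since V_CE = 10.6 V > V_CE(sat) ≈ 0.2 V, the transistor is in the active region as assumed.

I_C ≈ 0.62 mA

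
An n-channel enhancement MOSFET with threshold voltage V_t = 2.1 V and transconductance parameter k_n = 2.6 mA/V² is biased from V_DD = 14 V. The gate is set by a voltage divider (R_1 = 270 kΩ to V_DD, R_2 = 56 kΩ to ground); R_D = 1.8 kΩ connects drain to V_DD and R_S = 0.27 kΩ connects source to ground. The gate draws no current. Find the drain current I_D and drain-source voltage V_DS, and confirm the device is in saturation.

V_G = V_DD·R_2/(R_1+R_2) = 14×56/326 = 2.4 V.
Assume saturation: I_D = (k_n/2)(V_GS − V_t)² with V_GS = V_G − I_D·R_S = 2.4 − 0.27·I_D.
Substituting gives 0.0948·I_D² − 1.21·I_D + 0.121 = 0, with roots I_D = 0.1 or 12.7 mA.
The root I_D = 12.7 mA gives V_GS = -1.03 V ≤ V_t, so take I_D = 0.1 mA.
Then V_GS = 2.38 V and V_DS = V_DD − I_D(R_D+R_S) = 14 − 0.1×2.07 = 13.8 V.
Saturation requires V_DS ≥ V_GS − V_t = 0.278 V; 13.8 ≥ 0.278 ✓.

I_D ≈ 0.1 mA, V_DS ≈ 14 V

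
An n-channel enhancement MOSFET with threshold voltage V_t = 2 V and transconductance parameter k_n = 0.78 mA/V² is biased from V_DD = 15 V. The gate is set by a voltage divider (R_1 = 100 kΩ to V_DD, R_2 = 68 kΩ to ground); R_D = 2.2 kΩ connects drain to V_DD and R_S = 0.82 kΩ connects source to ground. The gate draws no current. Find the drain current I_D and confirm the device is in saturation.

I_D ≈ 2.1 mA

V_G = V_DD·R_2/(R_1+R_2) = 15×68/168 = 6.07 V.
Assume saturation: I_D = (k_n/2)(V_GS − V_t)² with V_GS = V_G − I_D·R_S = 6.07 − 0.82·I_D.
Substituting gives 0.262·I_D² − 3.6·I_D + 6.46 = 0, with roots I_D = 2.12 or 11.6 mA.
The root I_D = 11.6 mA gives V_GS = -3.46 V ≤ V_t, so take I_D = 2.12 mA.
Then V_GS = 4.33 V and V_DS = V_DD − I_D(R_D+R_S) = 15 − 2.12×3.02 = 8.59 V.
Saturation requires V_DS ≥ V_GS − V_t = 2.33 V; 8.59 ≥ 2.33 ✓.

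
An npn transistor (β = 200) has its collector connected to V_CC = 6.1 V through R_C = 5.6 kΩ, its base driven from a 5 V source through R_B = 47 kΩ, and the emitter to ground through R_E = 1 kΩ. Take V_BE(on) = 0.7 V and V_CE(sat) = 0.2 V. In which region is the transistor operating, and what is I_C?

saturation; I_C ≈ 0.88 mA

Assume active: I_B = (5 − 0.7)/(47 + 201×1) = 0.0173 mA, I_C = β·I_B = 3.47 mA.
Then V_CE = 6.1 − 3.47×5.6 − 3.49×1 = -16.8 V < 0.2 V — the active assumption fails.
Re-solve with V_CE = 0.2 V. KCL at the emitter: V_E/R_E = (V_BB−0.7−V_E)/R_B + (V_CC−0.2−V_E)/R_C, giving V_E = 0.954 V.
I_C = (V_CC − 0.2 − V_E)/R_C = (5.9 − 0.954)/5.6 = 0.883 mA.
Check: I_B = (4.3 − 0.954)/47 = 0.0712 mA, and β·I_B = 14.2 mA > I_C, confirming saturation.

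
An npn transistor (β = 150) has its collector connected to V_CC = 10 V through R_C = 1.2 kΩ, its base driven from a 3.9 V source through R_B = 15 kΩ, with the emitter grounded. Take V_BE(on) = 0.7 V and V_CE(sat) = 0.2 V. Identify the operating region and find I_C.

saturation; I_C ≈ 8.2 mA

Assume active: I_B = (3.9 − 0.7)/15 = 0.213 mA, giving I_C = β·I_B = 32 mA.
But then V_CE = 10 − 32×1.2 = -28.4 V < V_CE(sat) = 0.2 V — impossible in the active region.
So the transistor is saturated. With V_CE = 0.2 V, I_C = (V_CC − 0.2)/R_C = 9.8/1.2 = 8.17 mA.
Check: β·I_B = 32 mA > I_C = 8.17 mA, confirming saturation.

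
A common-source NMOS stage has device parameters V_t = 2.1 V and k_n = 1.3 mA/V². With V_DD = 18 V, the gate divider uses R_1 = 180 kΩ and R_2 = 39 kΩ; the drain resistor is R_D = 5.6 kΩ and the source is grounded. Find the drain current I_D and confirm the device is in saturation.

V_G = V_DD·R_2/(R_1+R_2) = 18×39/219 = 3.21 V. With the source grounded, V_GS = V_G = 3.21 V.
Assume saturation: I_D = (k_n/2)(V_GS − V_t)² = (1.3/2)×(3.21 − 2.1)² = 0.65×1.11² = 0.794 mA.
V_DS = V_DD − I_D·R_D = 18 − 0.794×5.6 = 13.6 V.
Saturation requires V_DS ≥ V_GS − V_t = 1.11 V; 13.6 ≥ 1.11 ✓.

I_D ≈ 0.79 mA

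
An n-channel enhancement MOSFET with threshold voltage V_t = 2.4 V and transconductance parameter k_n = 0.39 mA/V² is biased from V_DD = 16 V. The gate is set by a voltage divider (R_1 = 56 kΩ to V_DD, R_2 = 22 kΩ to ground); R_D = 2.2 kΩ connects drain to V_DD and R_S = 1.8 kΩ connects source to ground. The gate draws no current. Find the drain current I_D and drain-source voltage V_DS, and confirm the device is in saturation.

I_D ≈ 0.39 mA, V_DS ≈ 14 V

V_G = V_DD·R_2/(R_1+R_2) = 16×22/78 = 4.51 V.
Assume saturation: I_D = (k_n/2)(V_GS − V_t)² with V_GS = V_G − I_D·R_S = 4.51 − 1.8·I_D.
Substituting gives 0.632·I_D² − 2.48·I_D + 0.87 = 0, with roots I_D = 0.389 or 3.54 mA.
The root I_D = 3.54 mA gives V_GS = -1.86 V ≤ V_t, so take I_D = 0.389 mA.
Then V_GS = 3.81 V and V_DS = V_DD − I_D(R_D+R_S) = 16 − 0.389×4 = 14.4 V.
Saturation requires V_DS ≥ V_GS − V_t = 1.41 V; 14.4 ≥ 1.41 ✓.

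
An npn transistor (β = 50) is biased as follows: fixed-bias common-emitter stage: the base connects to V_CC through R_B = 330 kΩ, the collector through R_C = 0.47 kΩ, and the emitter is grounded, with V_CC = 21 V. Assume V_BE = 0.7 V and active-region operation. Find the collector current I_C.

I_C ≈ 3.1 mA

Base loop: V_CC = I_B·R_B + V_BE, so I_B = (21 − 0.7)/330 kΩ = 0.0615 mA.
In the active region I_C = β·I_B = 50 × 0.0615 = 3.08 mA.
Collector loop: V_CE = V_CC − I_C·R_C = 21 − 3.08×0.47 = 19.6 V.
Since V_CE = 19.6 V > V_CE(sat) ≈ 0.2 V, the transistor is in the active region as assumed.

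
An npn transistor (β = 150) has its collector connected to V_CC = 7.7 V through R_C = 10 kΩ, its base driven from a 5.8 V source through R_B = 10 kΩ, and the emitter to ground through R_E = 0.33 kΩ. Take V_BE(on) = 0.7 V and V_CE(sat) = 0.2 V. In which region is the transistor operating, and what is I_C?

Assume active: I_B = (5.8 − 0.7)/(10 + 151×0.33) = 0.0852 mA, I_C = β·I_B = 12.8 mA.
Then V_CE = 7.7 − 12.8×10 − 12.9×0.33 = -124 V < 0.2 V — the active assumption fails.
Re-solve with V_CE = 0.2 V. KCL at the emitter: V_E/R_E = (V_BB−0.7−V_E)/R_B + (V_CC−0.2−V_E)/R_C, giving V_E = 0.39 V.
I_C = (V_CC − 0.2 − V_E)/R_C = (7.5 − 0.39)/10 = 0.711 mA.
Check: I_B = (5.1 − 0.39)/10 = 0.471 mA, and β·I_B = 70.6 mA > I_C, confirming saturation.

saturation; I_C ≈ 0.71 mA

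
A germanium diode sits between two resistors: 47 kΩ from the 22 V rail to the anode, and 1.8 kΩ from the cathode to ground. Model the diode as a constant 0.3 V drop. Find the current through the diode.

The two resistors are in series with the diode, so KVL gives 22 = I·47 + 0.3 + I·1.8.
I = (22 − 0.3) / (47 + 1.8) kΩ = 21.7 / 48.8 = 0.445 mA.

I ≈ 0.44 mA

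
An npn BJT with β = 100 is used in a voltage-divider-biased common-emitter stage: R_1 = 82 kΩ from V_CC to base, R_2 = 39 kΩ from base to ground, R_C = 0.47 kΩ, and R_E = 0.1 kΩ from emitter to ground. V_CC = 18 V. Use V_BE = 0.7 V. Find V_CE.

Thevenize the base divider: V_Th = V_CC·R_2/(R_1+R_2) = 18×39/121 = 5.8 V, R_Th = R_1‖R_2 = 26.4 kΩ.
Base-emitter loop: V_Th = I_B·R_Th + V_BE + (β+1)I_B·R_E, so I_B = (5.8 − 0.7) / (26.4 + 101×0.1) = 0.14 mA.
I_C = β·I_B = 100×0.14 = 14 mA, and I_E = (β+1)I_B = 14.1 mA.
V_CE = V_CC − I_C·R_C − I_E·R_E = 18 − 14×0.47 − 14.1×0.1 = 10 V.
V_CE = 10 V > 0.2 V confirms active-region operation.

V_CE ≈ 10 V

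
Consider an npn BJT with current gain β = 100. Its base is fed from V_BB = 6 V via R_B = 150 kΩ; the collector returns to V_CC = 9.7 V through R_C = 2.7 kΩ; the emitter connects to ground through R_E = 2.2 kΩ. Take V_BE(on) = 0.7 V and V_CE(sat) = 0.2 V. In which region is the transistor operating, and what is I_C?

active; I_C ≈ 1.4 mA

Assume active. Base-emitter loop: I_B = (V_BB − V_BE)/(R_B + (β+1)R_E) = (6 − 0.7)/(150 + 101×2.2) = 0.0142 mA.
I_C = β·I_B = 100×0.0142 = 1.42 mA.
V_CE = V_CC − I_C·R_C − I_E·R_E = 9.7 − 1.42×2.7 − 1.44×2.2 = 2.69 V > V_CE(sat), so the active-region assumption holds.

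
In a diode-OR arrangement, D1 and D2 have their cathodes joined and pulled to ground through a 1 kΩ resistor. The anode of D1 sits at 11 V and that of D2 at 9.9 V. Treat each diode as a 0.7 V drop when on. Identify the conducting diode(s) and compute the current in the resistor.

Only D1 conducts; I_R ≈ 10 mA

Assume both conduct. Then node N would need to be at both 11−0.7 = 10.3 V and 9.9−0.7 = 9.2 V, which is impossible.
Assume only D1 conducts: V_N = 11 − 0.7 = 10.3 V, so I_R = 10.3/1 = 10.3 mA.
Check D2: its anode-to-cathode voltage is 9.9 − 10.3 = -0.4 V < 0.7 V, so it is off. The assumption is consistent.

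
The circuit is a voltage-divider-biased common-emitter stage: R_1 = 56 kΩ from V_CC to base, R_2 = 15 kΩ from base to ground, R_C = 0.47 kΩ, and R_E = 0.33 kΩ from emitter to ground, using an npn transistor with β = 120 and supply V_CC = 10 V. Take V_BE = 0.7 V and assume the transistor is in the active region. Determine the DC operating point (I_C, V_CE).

I_C ≈ 3.3 mA, V_CE ≈ 7.4 V

Thevenize the base divider: V_Th = V_CC·R_2/(R_1+R_2) = 10×15/71 = 2.11 V, R_Th = R_1‖R_2 = 11.8 kΩ.
Base-emitter loop: V_Th = I_B·R_Th + V_BE + (β+1)I_B·R_E, so I_B = (2.11 − 0.7) / (11.8 + 121×0.33) = 0.0273 mA.
I_C = β·I_B = 120×0.0273 = 3.28 mA, and I_E = (β+1)I_B = 3.3 mA.
V_CE = V_CC − I_C·R_C − I_E·R_E = 10 − 3.28×0.47 − 3.3×0.33 = 7.37 V.
V_CE = 7.37 V > 0.2 V confirms active-region operation.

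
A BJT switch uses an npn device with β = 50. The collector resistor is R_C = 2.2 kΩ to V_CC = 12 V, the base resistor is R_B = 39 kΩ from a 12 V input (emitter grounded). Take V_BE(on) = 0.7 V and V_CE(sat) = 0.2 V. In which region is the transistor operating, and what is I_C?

Assume active: I_B = (12 − 0.7)/39 = 0.29 mA, giving I_C = β·I_B = 14.5 mA.
But then V_CE = 12 − 14.5×2.2 = -19.9 V < V_CE(sat) = 0.2 V — impossible in the active region.
So the transistor is saturated. With V_CE = 0.2 V, I_C = (V_CC − 0.2)/R_C = 11.8/2.2 = 5.36 mA.
Check: β·I_B = 14.5 mA > I_C = 5.36 mA, confirming saturation.

saturation; I_C ≈ 5.4 mA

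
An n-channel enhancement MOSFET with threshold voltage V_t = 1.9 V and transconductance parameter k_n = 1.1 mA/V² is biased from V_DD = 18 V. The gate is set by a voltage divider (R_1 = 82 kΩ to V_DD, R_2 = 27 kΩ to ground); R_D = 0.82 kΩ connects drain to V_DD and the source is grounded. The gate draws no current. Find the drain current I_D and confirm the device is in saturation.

I_D ≈ 3.6 mA

V_G = V_DD·R_2/(R_1+R_2) = 18×27/109 = 4.46 V. With the source grounded, V_GS = V_G = 4.46 V.
Assume saturation: I_D = (k_n/2)(V_GS − V_t)² = (1.1/2)×(4.46 − 1.9)² = 0.55×2.56² = 3.6 mA.
V_DS = V_DD − I_D·R_D = 18 − 3.6×0.82 = 15 V.
Saturation requires V_DS ≥ V_GS − V_t = 2.56 V; 15 ≥ 2.56 ✓.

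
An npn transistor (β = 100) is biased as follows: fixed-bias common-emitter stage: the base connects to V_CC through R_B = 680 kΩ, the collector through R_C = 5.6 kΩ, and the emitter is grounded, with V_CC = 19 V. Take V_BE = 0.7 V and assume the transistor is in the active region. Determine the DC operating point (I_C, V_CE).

I_C ≈ 2.7 mA, V_CE ≈ 3.9 V

Base loop: V_CC = I_B·R_B + V_BE, so I_B = (19 − 0.7)/680 kΩ = 0.0269 mA.
In the active region I_C = β·I_B = 100 × 0.0269 = 2.69 mA.
Collector loop: V_CE = V_CC − I_C·R_C = 19 − 2.69×5.6 = 3.93 V.
Since V_CE = 3.93 V > V_CE(sat) ≈ 0.2 V, the transistor is in the active region as assumed.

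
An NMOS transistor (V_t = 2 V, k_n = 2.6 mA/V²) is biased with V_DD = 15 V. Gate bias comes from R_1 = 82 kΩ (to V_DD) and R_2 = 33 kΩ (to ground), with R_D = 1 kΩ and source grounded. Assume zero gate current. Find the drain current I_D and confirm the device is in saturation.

V_G = V_DD·R_2/(R_1+R_2) = 15×33/115 = 4.3 V. With the source grounded, V_GS = V_G = 4.3 V.
Assume saturation: I_D = (k_n/2)(V_GS − V_t)² = (2.6/2)×(4.3 − 2)² = 1.3×2.3² = 6.9 mA.
V_DS = V_DD − I_D·R_D = 15 − 6.9×1 = 8.1 V.
Saturation requires V_DS ≥ V_GS − V_t = 2.3 V; 8.1 ≥ 2.3 ✓.

I_D ≈ 6.9 mA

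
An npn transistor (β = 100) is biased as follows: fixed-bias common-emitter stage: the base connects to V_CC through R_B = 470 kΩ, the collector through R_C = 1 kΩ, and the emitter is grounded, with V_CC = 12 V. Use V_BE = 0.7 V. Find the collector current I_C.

I_C ≈ 2.4 mA

Base loop: V_CC = I_B·R_B + V_BE, so I_B = (12 − 0.7)/470 kΩ = 0.024 mA.
In the active region I_C = β·I_B = 100 × 0.024 = 2.4 mA.
Collector loop: V_CE = V_CC − I_C·R_C = 12 − 2.4×1 = 9.6 V.
Since V_CE = 9.6 V > V_CE(sat) ≈ 0.2 V, the transistor is in the active region as assumed.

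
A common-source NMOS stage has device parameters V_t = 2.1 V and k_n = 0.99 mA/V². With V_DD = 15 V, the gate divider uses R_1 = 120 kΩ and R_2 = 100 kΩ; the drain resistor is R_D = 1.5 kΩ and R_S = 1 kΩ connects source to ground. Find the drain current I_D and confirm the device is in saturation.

I_D ≈ 2.5 mA

V_G = V_DD·R_2/(R_1+R_2) = 15×100/220 = 6.82 V.
Assume saturation: I_D = (k_n/2)(V_GS − V_t)² with V_GS = V_G − I_D·R_S = 6.82 − 1·I_D.
Substituting gives 0.495·I_D² − 5.67·I_D + 11 = 0, with roots I_D = 2.48 or 8.98 mA.
The root I_D = 8.98 mA gives V_GS = -2.16 V ≤ V_t, so take I_D = 2.48 mA.
Then V_GS = 4.34 V and V_DS = V_DD − I_D(R_D+R_S) = 15 − 2.48×2.5 = 8.8 V.
Saturation requires V_DS ≥ V_GS − V_t = 2.24 V; 8.8 ≥ 2.24 ✓.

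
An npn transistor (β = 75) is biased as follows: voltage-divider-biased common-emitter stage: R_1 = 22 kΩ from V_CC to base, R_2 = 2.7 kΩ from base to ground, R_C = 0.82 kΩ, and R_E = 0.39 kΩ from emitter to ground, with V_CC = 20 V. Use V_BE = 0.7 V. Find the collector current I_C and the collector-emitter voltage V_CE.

Thevenize the base divider: V_Th = V_CC·R_2/(R_1+R_2) = 20×2.7/24.7 = 2.19 V, R_Th = R_1‖R_2 = 2.4 kΩ.
Base-emitter loop: V_Th = I_B·R_Th + V_BE + (β+1)I_B·R_E, so I_B = (2.19 − 0.7) / (2.4 + 76×0.39) = 0.0464 mA.
I_C = β·I_B = 75×0.0464 = 3.48 mA, and I_E = (β+1)I_B = 3.52 mA.
V_CE = V_CC − I_C·R_C − I_E·R_E = 20 − 3.48×0.82 − 3.52×0.39 = 15.8 V.
V_CE = 15.8 V > 0.2 V confirms active-region operation.

I_C ≈ 3.5 mA, V_CE ≈ 16 V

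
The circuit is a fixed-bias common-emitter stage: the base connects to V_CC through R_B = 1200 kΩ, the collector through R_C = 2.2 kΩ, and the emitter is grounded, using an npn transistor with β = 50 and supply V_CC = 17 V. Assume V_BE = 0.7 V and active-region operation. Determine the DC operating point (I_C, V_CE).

I_C ≈ 0.68 mA, V_CE ≈ 16 V

Base loop: V_CC = I_B·R_B + V_BE, so I_B = (17 − 0.7)/1200 kΩ = 0.0136 mA.
In the active region I_C = β·I_B = 50 × 0.0136 = 0.679 mA.
Collector loop: V_CE = V_CC − I_C·R_C = 17 − 0.679×2.2 = 15.5 V.
Since V_CE = 15.5 V > V_CE(sat) ≈ 0.2 V, the transistor is in the active region as assumed.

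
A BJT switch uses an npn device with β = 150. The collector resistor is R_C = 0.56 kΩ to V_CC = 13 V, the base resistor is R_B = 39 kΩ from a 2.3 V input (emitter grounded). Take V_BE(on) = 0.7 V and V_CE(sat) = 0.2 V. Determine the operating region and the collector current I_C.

active; I_C ≈ 6.2 mA

Assume active. Base-emitter loop: I_B = (V_BB − V_BE)/R_B = (2.3 − 0.7)/39 = 0.041 mA.
I_C = β·I_B = 150×0.041 = 6.15 mA.
V_CE = V_CC − I_C·R_C = 13 − 6.15×0.56 = 9.55 V > V_CE(sat), so the active-region assumption holds.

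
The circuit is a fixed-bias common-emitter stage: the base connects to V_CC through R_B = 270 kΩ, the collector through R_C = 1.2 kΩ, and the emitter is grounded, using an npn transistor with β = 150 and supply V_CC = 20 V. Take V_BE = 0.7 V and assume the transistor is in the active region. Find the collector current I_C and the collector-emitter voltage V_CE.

I_C ≈ 11 mA, V_CE ≈ 7.1 V

Base loop: V_CC = I_B·R_B + V_BE, so I_B = (20 − 0.7)/270 kΩ = 0.0715 mA.
In the active region I_C = β·I_B = 150 × 0.0715 = 10.7 mA.
Collector loop: V_CE = V_CC − I_C·R_C = 20 − 10.7×1.2 = 7.13 V.
Since V_CE = 7.13 V > V_CE(sat) ≈ 0.2 V, the transistor is in the active region as assumed.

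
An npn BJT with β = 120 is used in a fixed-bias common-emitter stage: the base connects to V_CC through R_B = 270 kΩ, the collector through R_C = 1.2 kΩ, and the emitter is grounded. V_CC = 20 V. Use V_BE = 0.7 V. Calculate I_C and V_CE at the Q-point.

Base loop: V_CC = I_B·R_B + V_BE, so I_B = (20 − 0.7)/270 kΩ = 0.0715 mA.
In the active region I_C = β·I_B = 120 × 0.0715 = 8.58 mA.
Collector loop: V_CE = V_CC − I_C·R_C = 20 − 8.58×1.2 = 9.71 V.
Since V_CE = 9.71 V > V_CE(sat) ≈ 0.2 V, the transistor is in the active region as assumed.

I_C ≈ 8.6 mA, V_CE ≈ 9.7 V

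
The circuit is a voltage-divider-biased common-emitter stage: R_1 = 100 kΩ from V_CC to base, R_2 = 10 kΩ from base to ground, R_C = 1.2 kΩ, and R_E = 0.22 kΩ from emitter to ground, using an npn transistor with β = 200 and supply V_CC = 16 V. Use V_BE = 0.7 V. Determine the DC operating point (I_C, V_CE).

I_C ≈ 2.8 mA, V_CE ≈ 12 V

Thevenize the base divider: V_Th = V_CC·R_2/(R_1+R_2) = 16×10/110 = 1.45 V, R_Th = R_1‖R_2 = 9.09 kΩ.
Base-emitter loop: V_Th = I_B·R_Th + V_BE + (β+1)I_B·R_E, so I_B = (1.45 − 0.7) / (9.09 + 201×0.22) = 0.0142 mA.
I_C = β·I_B = 200×0.0142 = 2.83 mA, and I_E = (β+1)I_B = 2.84 mA.
V_CE = V_CC − I_C·R_C − I_E·R_E = 16 − 2.83×1.2 − 2.84×0.22 = 12 V.
V_CE = 12 V > 0.2 V confirms active-region operation.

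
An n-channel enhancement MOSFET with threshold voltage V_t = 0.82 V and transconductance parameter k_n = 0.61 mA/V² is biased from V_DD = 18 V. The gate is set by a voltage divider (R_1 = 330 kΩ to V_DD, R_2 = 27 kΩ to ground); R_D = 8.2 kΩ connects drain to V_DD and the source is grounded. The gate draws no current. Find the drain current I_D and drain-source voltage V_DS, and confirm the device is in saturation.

V_G = V_DD·R_2/(R_1+R_2) = 18×27/357 = 1.36 V. With the source grounded, V_GS = V_G = 1.36 V.
Assume saturation: I_D = (k_n/2)(V_GS − V_t)² = (0.61/2)×(1.36 − 0.82)² = 0.305×0.541² = 0.0894 mA.
V_DS = V_DD − I_D·R_D = 18 − 0.0894×8.2 = 17.3 V.
Saturation requires V_DS ≥ V_GS − V_t = 0.541 V; 17.3 ≥ 0.541 ✓.

I_D ≈ 0.089 mA, V_DS ≈ 17 V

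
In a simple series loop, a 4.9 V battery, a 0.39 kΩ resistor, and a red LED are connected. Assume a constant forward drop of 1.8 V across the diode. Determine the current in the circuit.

I ≈ 7.9 mA

KVL around the loop: 4.9 = V_D + I·R = 1.8 + I × 0.39 kΩ.
So I = (4.9 − 1.8) / 0.39 kΩ = 3.1 / 0.39 = 7.95 mA.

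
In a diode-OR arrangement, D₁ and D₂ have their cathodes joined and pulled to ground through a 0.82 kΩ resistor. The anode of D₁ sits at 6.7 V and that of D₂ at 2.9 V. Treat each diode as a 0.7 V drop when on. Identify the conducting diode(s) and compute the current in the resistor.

Assume both conduct. Then node N would need to be at both 6.7−0.7 = 6 V and 2.9−0.7 = 2.2 V, which is impossible.
Assume only D₁ conducts: V_N = 6.7 − 0.7 = 6 V, so I_R = 6/0.82 = 7.32 mA.
Check D₂: its anode-to-cathode voltage is 2.9 − 6 = -3.1 V < 0.7 V, so it is off. The assumption is consistent.

Only D₁ conducts; I_R ≈ 7.3 mA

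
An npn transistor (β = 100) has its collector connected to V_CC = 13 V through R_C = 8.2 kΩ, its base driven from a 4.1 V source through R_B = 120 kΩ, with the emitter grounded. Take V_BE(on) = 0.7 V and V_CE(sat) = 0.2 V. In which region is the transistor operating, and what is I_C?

saturation; I_C ≈ 1.6 mA

Assume active: I_B = (4.1 − 0.7)/120 = 0.0283 mA, giving I_C = β·I_B = 2.83 mA.
But then V_CE = 13 − 2.83×8.2 = -10.2 V < V_CE(sat) = 0.2 V — impossible in the active region.
So the transistor is saturated. With V_CE = 0.2 V, I_C = (V_CC − 0.2)/R_C = 12.8/8.2 = 1.56 mA.
Check: β·I_B = 2.83 mA > I_C = 1.56 mA, confirming saturation.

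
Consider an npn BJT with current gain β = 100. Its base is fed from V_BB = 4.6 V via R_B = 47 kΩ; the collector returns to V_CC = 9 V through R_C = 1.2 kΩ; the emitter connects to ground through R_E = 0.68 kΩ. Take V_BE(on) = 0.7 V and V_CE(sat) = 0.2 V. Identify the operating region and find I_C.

Assume active. Base-emitter loop: I_B = (V_BB − V_BE)/(R_B + (β+1)R_E) = (4.6 − 0.7)/(47 + 101×0.68) = 0.0337 mA.
I_C = β·I_B = 100×0.0337 = 3.37 mA.
V_CE = V_CC − I_C·R_C − I_E·R_E = 9 − 3.37×1.2 − 3.41×0.68 = 2.64 V > V_CE(sat), so the active-region assumption holds.

active; I_C ≈ 3.4 mA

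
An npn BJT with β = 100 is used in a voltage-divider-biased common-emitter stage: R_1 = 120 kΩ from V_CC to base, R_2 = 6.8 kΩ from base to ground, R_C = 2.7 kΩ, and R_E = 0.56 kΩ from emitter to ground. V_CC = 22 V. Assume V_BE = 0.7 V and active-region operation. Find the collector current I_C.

I_C ≈ 0.76 mA

Thevenize the base divider: V_Th = V_CC·R_2/(R_1+R_2) = 22×6.8/127 = 1.18 V, R_Th = R_1‖R_2 = 6.44 kΩ.
Base-emitter loop: V_Th = I_B·R_Th + V_BE + (β+1)I_B·R_E, so I_B = (1.18 − 0.7) / (6.44 + 101×0.56) = 0.00762 mA.
I_C = β·I_B = 100×0.00762 = 0.762 mA, and I_E = (β+1)I_B = 0.769 mA.
V_CE = V_CC − I_C·R_C − I_E·R_E = 22 − 0.762×2.7 − 0.769×0.56 = 19.5 V.
V_CE = 19.5 V > 0.2 V confirms active-region operation.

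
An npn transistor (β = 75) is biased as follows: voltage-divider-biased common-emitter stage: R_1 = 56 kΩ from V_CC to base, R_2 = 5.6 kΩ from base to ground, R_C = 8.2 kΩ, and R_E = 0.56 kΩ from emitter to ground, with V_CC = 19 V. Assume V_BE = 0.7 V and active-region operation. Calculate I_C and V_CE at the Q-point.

Thevenize the base divider: V_Th = V_CC·R_2/(R_1+R_2) = 19×5.6/61.6 = 1.73 V, R_Th = R_1‖R_2 = 5.09 kΩ.
Base-emitter loop: V_Th = I_B·R_Th + V_BE + (β+1)I_B·R_E, so I_B = (1.73 − 0.7) / (5.09 + 76×0.56) = 0.0216 mA.
I_C = β·I_B = 75×0.0216 = 1.62 mA, and I_E = (β+1)I_B = 1.64 mA.
V_CE = V_CC − I_C·R_C − I_E·R_E = 19 − 1.62×8.2 − 1.64×0.56 = 4.82 V.
V_CE = 4.82 V > 0.2 V confirms active-region operation.

I_C ≈ 1.6 mA, V_CE ≈ 4.8 V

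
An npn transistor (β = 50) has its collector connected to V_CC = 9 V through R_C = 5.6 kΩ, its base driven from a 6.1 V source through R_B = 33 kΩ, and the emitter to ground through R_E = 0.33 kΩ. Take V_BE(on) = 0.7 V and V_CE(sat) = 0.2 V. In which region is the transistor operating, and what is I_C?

saturation; I_C ≈ 1.5 mA

Assume active: I_B = (6.1 − 0.7)/(33 + 51×0.33) = 0.108 mA, I_C = β·I_B = 5.42 mA.
Then V_CE = 9 − 5.42×5.6 − 5.53×0.33 = -23.2 V < 0.2 V — the active assumption fails.
Re-solve with V_CE = 0.2 V. KCL at the emitter: V_E/R_E = (V_BB−0.7−V_E)/R_B + (V_CC−0.2−V_E)/R_C, giving V_E = 0.536 V.
I_C = (V_CC − 0.2 − V_E)/R_C = (8.8 − 0.536)/5.6 = 1.48 mA.
Check: I_B = (5.4 − 0.536)/33 = 0.147 mA, and β·I_B = 7.37 mA > I_C, confirming saturation.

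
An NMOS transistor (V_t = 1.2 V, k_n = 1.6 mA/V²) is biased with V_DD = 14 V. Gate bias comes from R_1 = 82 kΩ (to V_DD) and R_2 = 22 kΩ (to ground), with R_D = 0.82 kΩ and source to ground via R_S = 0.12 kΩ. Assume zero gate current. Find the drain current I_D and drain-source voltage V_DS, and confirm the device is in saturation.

V_G = V_DD·R_2/(R_1+R_2) = 14×22/104 = 2.96 V.
Assume saturation: I_D = (k_n/2)(V_GS − V_t)² with V_GS = V_G − I_D·R_S = 2.96 − 0.12·I_D.
Substituting gives 0.0115·I_D² − 1.34·I_D + 2.48 = 0, with roots I_D = 1.89 or 114 mA.
The root I_D = 114 mA gives V_GS = -10.8 V ≤ V_t, so take I_D = 1.89 mA.
Then V_GS = 2.74 V and V_DS = V_DD − I_D(R_D+R_S) = 14 − 1.89×0.94 = 12.2 V.
Saturation requires V_DS ≥ V_GS − V_t = 1.54 V; 12.2 ≥ 1.54 ✓.

I_D ≈ 1.9 mA, V_DS ≈ 12 V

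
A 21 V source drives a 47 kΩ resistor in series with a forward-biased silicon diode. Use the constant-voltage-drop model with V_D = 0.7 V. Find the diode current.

KVL around the loop: 21 = V_D + I·R = 0.7 + I × 47 kΩ.
So I = (21 − 0.7) / 47 kΩ = 20.3 / 47 = 0.432 mA.

I ≈ 0.43 mA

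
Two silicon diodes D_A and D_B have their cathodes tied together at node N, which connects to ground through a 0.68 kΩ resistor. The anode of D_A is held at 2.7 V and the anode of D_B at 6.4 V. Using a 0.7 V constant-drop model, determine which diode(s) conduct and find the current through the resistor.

Assume both conduct. Then node N would need to be at both 2.7−0.7 = 2 V and 6.4−0.7 = 5.7 V, which is impossible.
Assume only D_B conducts: V_N = 6.4 − 0.7 = 5.7 V, so I_R = 5.7/0.68 = 8.38 mA.
Check D_A: its anode-to-cathode voltage is 2.7 − 5.7 = -3 V < 0.7 V, so it is off. The assumption is consistent.

Only D_B conducts; I_R ≈ 8.4 mA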